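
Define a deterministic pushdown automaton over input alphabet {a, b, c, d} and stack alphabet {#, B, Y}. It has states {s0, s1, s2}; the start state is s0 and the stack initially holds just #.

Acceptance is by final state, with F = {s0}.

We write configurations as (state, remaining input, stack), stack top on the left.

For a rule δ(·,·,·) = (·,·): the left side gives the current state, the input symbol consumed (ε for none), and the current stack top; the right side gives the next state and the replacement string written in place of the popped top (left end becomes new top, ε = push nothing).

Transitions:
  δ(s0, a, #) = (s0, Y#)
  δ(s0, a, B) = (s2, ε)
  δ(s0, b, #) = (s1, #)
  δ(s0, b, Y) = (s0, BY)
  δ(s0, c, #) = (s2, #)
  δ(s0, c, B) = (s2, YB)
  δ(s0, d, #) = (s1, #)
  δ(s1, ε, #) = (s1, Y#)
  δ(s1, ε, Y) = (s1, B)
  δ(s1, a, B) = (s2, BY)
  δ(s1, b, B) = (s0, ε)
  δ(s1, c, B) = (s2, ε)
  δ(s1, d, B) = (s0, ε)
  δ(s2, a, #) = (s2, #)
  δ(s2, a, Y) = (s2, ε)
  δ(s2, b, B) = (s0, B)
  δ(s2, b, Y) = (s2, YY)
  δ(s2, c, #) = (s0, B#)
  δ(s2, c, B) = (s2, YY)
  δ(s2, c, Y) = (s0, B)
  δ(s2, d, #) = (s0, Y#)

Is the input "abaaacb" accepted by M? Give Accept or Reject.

(s0, abaaacb, #)
  read a, top #: go to s0, push Y# → (s0, baaacb, Y#)
  read b, top Y: go to s0, push BY → (s0, aaacb, BY#)
  read a, top B: go to s2, push ε → (s2, aacb, Y#)
  read a, top Y: go to s2, push ε → (s2, acb, #)
  read a, top #: go to s2, push # → (s2, cb, #)
  read c, top #: go to s0, push B# → (s0, b, B#)
No transition applies at (s0, b, B#); input not fully consumed.

Reject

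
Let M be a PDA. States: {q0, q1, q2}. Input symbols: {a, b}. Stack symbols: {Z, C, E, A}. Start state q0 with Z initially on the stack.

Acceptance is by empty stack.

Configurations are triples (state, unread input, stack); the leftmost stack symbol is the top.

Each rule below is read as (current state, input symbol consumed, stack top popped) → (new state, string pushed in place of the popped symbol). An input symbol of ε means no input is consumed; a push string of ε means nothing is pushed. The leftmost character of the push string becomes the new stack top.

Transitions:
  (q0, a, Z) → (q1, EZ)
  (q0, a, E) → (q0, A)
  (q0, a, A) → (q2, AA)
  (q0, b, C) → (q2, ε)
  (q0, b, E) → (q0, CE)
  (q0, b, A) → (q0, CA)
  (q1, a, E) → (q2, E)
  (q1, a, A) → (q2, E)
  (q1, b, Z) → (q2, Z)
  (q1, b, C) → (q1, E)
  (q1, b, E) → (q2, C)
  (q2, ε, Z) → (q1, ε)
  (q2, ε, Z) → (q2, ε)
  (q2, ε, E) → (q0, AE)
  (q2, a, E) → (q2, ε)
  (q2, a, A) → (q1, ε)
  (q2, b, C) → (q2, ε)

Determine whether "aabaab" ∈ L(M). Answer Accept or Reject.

Reject

No computation consumes all input and empties the stack.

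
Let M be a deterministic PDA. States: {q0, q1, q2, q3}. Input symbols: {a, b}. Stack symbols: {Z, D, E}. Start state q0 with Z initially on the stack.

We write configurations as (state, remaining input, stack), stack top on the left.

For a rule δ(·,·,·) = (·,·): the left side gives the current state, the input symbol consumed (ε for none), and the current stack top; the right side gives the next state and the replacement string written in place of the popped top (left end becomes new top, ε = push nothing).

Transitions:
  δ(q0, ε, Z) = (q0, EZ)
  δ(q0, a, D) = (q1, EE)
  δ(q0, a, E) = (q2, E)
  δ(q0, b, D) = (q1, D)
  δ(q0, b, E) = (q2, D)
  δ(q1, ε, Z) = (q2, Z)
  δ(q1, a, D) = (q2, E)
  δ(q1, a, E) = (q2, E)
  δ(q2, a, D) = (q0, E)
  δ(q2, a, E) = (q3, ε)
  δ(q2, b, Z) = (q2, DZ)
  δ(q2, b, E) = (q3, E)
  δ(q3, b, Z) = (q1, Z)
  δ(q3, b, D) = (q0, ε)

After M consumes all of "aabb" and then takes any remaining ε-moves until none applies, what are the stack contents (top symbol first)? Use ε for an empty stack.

DZ

(q0, aabb, Z)
  ε-move, top Z: go to q0, push EZ → (q0, aabb, EZ)
  read a, top E: go to q2, push E → (q2, abb, EZ)
  read a, top E: go to q3, push ε → (q3, bb, Z)
  read b, top Z: go to q1, push Z → (q1, b, Z)
  ε-move, top Z: go to q2, push Z → (q2, b, Z)
  read b, top Z: go to q2, push DZ → (q2, ε, DZ)
All input consumed in state q2 with stack DZ.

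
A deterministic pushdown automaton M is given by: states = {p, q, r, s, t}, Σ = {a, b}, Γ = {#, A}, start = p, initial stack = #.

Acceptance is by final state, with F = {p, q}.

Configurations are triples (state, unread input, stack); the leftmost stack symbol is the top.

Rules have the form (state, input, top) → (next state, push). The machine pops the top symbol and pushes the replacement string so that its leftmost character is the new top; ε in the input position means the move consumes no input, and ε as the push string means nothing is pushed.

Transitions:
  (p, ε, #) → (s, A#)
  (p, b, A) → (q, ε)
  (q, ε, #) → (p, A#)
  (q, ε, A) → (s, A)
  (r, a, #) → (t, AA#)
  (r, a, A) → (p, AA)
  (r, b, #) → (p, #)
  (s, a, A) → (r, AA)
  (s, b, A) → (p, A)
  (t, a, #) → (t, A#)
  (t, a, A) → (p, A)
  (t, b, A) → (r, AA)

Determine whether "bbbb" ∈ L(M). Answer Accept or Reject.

(p, bbbb, #)
  ε-move, top #: go to s, push A# → (s, bbbb, A#)
  read b, top A: go to p, push A → (p, bbb, A#)
  read b, top A: go to q, push ε → (q, bb, #)
  ε-move, top #: go to p, push A# → (p, bb, A#)
  read b, top A: go to q, push ε → (q, b, #)
  ε-move, top #: go to p, push A# → (p, b, A#)
  read b, top A: go to q, push ε → (q, ε, #)
All input consumed; state q ∈ F.

Accept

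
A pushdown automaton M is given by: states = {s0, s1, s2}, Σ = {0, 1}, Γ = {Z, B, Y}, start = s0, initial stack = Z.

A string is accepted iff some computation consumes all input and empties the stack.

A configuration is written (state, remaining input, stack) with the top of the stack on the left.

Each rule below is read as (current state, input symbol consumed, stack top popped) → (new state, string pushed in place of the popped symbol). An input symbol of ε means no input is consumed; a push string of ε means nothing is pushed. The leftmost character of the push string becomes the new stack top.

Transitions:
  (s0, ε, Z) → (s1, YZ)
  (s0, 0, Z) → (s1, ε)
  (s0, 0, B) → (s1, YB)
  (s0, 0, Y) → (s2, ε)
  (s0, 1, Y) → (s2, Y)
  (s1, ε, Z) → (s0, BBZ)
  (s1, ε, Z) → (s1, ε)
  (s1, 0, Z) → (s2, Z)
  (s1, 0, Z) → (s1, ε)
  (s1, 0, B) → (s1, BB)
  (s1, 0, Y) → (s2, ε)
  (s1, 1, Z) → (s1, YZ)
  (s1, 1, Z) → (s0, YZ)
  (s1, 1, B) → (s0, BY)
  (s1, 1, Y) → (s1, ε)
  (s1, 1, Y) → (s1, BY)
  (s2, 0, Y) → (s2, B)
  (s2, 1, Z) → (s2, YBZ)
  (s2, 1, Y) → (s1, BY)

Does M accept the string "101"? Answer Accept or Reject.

Reject

No computation consumes all input and empties the stack.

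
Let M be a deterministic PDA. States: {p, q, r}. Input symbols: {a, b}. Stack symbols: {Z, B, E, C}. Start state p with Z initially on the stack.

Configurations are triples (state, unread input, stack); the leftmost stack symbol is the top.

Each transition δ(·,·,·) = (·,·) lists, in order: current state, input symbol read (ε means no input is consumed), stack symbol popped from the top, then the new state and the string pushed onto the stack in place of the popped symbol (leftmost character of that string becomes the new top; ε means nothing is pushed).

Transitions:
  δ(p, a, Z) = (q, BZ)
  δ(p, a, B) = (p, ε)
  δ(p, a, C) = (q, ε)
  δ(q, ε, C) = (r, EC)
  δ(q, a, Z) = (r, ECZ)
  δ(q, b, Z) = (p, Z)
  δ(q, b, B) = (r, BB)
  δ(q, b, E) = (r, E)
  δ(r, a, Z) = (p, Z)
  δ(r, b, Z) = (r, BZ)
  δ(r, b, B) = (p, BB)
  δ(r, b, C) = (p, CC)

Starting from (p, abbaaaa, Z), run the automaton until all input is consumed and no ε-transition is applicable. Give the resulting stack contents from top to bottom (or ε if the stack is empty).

BZ

(p, abbaaaa, Z)
  read a, top Z: go to q, push BZ → (q, bbaaaa, BZ)
  read b, top B: go to r, push BB → (r, baaaa, BBZ)
  read b, top B: go to p, push BB → (p, aaaa, BBBZ)
  read a, top B: go to p, push ε → (p, aaa, BBZ)
  read a, top B: go to p, push ε → (p, aa, BZ)
  read a, top B: go to p, push ε → (p, a, Z)
  read a, top Z: go to q, push BZ → (q, ε, BZ)
All input consumed in state q with stack BZ.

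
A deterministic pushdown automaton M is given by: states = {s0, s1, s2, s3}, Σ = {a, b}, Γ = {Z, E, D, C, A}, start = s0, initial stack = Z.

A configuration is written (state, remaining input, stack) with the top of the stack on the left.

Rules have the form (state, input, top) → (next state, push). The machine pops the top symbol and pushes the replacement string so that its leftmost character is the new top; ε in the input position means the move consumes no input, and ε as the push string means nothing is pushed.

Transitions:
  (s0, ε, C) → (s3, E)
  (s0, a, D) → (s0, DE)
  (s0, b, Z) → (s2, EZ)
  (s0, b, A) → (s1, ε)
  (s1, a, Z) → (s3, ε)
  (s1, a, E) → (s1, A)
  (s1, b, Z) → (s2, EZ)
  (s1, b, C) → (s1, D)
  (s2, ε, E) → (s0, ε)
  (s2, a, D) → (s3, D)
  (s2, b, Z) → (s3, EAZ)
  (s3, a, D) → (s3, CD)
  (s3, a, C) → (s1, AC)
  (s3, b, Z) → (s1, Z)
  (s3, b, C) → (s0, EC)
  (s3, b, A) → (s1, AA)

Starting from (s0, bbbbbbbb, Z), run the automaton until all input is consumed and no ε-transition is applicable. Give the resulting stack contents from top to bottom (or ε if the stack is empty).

(s0, bbbbbbbb, Z)
  read b, top Z: go to s2, push EZ → (s2, bbbbbbb, EZ)
  ε-move, top E: go to s0, push ε → (s0, bbbbbbb, Z)
  read b, top Z: go to s2, push EZ → (s2, bbbbbb, EZ)
  ε-move, top E: go to s0, push ε → (s0, bbbbbb, Z)
  read b, top Z: go to s2, push EZ → (s2, bbbbb, EZ)
  ε-move, top E: go to s0, push ε → (s0, bbbbb, Z)
  read b, top Z: go to s2, push EZ → (s2, bbbb, EZ)
  ε-move, top E: go to s0, push ε → (s0, bbbb, Z)
  read b, top Z: go to s2, push EZ → (s2, bbb, EZ)
  ε-move, top E: go to s0, push ε → (s0, bbb, Z)
  read b, top Z: go to s2, push EZ → (s2, bb, EZ)
  ε-move, top E: go to s0, push ε → (s0, bb, Z)
  read b, top Z: go to s2, push EZ → (s2, b, EZ)
  ε-move, top E: go to s0, push ε → (s0, b, Z)
  read b, top Z: go to s2, push EZ → (s2, ε, EZ)
  ε-move, top E: go to s0, push ε → (s0, ε, Z)
All input consumed in state s0 with stack Z.

Z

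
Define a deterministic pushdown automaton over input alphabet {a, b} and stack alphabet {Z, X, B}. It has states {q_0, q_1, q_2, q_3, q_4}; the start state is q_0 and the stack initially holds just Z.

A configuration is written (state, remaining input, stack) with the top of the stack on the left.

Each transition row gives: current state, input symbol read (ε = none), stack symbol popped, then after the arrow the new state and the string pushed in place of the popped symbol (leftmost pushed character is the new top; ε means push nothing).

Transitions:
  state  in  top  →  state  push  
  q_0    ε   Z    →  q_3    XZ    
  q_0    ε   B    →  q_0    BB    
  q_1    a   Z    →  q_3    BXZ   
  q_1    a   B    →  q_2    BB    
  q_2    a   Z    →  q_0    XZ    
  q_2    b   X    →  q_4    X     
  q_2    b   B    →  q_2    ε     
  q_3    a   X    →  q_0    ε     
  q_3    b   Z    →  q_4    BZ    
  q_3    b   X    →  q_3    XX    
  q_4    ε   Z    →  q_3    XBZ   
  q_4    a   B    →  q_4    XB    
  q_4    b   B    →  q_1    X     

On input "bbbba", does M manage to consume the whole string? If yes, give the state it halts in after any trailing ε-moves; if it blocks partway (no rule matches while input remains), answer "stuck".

q_0

(q_0, bbbba, Z)
  ε-move, top Z: go to q_3, push XZ → (q_3, bbbba, XZ)
  read b, top X: go to q_3, push XX → (q_3, bbba, XXZ)
  read b, top X: go to q_3, push XX → (q_3, bba, XXXZ)
  read b, top X: go to q_3, push XX → (q_3, ba, XXXXZ)
  read b, top X: go to q_3, push XX → (q_3, a, XXXXXZ)
  read a, top X: go to q_0, push ε → (q_0, ε, XXXXZ)
All input consumed; M is in state q_0.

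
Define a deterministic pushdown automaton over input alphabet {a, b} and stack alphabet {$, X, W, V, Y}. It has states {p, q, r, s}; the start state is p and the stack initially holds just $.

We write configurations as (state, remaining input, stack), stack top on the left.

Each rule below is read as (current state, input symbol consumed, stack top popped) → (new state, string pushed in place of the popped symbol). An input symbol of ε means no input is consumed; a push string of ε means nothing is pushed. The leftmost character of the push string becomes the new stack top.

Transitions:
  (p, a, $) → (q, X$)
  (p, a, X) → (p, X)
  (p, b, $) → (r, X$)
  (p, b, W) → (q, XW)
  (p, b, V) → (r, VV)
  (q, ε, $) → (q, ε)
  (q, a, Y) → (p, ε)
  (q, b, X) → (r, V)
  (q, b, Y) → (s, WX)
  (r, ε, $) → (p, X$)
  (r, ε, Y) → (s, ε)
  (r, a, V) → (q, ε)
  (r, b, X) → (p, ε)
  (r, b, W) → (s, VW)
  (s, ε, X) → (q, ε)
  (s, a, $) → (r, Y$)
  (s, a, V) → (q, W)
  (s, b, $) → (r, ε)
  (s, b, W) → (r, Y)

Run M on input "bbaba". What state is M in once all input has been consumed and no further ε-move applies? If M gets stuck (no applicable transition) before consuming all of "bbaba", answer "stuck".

q

(p, bbaba, $)
  read b, top $: go to r, push X$ → (r, baba, X$)
  read b, top X: go to p, push ε → (p, aba, $)
  read a, top $: go to q, push X$ → (q, ba, X$)
  read b, top X: go to r, push V → (r, a, V$)
  read a, top V: go to q, push ε → (q, ε, $)
  ε-move, top $: go to q, push ε → (q, ε, ε)
All input consumed; M is in state q.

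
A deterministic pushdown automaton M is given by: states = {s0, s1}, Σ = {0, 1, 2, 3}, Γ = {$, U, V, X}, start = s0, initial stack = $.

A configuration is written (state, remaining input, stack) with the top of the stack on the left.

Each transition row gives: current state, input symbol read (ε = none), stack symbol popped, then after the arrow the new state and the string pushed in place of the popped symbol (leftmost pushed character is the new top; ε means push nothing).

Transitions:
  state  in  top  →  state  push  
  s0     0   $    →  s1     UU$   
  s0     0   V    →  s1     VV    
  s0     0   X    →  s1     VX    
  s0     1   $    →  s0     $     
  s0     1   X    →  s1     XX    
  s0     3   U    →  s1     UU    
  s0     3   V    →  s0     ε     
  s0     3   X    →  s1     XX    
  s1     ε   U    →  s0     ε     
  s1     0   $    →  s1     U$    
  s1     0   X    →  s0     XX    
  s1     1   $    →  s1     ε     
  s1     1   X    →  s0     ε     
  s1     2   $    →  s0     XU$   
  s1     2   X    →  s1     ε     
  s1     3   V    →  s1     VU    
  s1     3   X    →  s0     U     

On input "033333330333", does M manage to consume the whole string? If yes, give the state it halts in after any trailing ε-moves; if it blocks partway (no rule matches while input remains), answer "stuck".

(s0, 033333330333, $)
  read 0, top $: go to s1, push UU$ → (s1, 33333330333, UU$)
  ε-move, top U: go to s0, push ε → (s0, 33333330333, U$)
  read 3, top U: go to s1, push UU → (s1, 3333330333, UU$)
  ε-move, top U: go to s0, push ε → (s0, 3333330333, U$)
  read 3, top U: go to s1, push UU → (s1, 333330333, UU$)
  ε-move, top U: go to s0, push ε → (s0, 333330333, U$)
  read 3, top U: go to s1, push UU → (s1, 33330333, UU$)
  ε-move, top U: go to s0, push ε → (s0, 33330333, U$)
  read 3, top U: go to s1, push UU → (s1, 3330333, UU$)
  ε-move, top U: go to s0, push ε → (s0, 3330333, U$)
  read 3, top U: go to s1, push UU → (s1, 330333, UU$)
  ε-move, top U: go to s0, push ε → (s0, 330333, U$)
  read 3, top U: go to s1, push UU → (s1, 30333, UU$)
  ε-move, top U: go to s0, push ε → (s0, 30333, U$)
  read 3, top U: go to s1, push UU → (s1, 0333, UU$)
  ε-move, top U: go to s0, push ε → (s0, 0333, U$)
No transition for (s0, 0, top U); M blocks with input 0333 remaining.

stuck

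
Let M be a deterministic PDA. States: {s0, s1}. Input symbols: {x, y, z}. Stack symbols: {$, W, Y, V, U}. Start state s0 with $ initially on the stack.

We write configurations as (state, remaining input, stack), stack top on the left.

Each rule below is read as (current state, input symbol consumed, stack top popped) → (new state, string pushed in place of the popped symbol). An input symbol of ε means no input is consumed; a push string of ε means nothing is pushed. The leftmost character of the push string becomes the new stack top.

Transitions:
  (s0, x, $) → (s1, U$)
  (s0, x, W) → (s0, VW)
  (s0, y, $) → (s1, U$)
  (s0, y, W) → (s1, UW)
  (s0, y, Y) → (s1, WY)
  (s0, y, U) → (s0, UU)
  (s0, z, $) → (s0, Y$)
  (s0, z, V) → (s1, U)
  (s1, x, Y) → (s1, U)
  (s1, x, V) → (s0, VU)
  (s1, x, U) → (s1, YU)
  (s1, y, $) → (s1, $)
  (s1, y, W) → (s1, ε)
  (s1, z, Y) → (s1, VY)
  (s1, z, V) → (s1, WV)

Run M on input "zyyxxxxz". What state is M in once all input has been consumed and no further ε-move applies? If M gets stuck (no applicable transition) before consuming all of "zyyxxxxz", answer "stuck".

(s0, zyyxxxxz, $)
  read z, top $: go to s0, push Y$ → (s0, yyxxxxz, Y$)
  read y, top Y: go to s1, push WY → (s1, yxxxxz, WY$)
  read y, top W: go to s1, push ε → (s1, xxxxz, Y$)
  read x, top Y: go to s1, push U → (s1, xxxz, U$)
  read x, top U: go to s1, push YU → (s1, xxz, YU$)
  read x, top Y: go to s1, push U → (s1, xz, UU$)
  read x, top U: go to s1, push YU → (s1, z, YUU$)
  read z, top Y: go to s1, push VY → (s1, ε, VYUU$)
All input consumed; M is in state s1.

s1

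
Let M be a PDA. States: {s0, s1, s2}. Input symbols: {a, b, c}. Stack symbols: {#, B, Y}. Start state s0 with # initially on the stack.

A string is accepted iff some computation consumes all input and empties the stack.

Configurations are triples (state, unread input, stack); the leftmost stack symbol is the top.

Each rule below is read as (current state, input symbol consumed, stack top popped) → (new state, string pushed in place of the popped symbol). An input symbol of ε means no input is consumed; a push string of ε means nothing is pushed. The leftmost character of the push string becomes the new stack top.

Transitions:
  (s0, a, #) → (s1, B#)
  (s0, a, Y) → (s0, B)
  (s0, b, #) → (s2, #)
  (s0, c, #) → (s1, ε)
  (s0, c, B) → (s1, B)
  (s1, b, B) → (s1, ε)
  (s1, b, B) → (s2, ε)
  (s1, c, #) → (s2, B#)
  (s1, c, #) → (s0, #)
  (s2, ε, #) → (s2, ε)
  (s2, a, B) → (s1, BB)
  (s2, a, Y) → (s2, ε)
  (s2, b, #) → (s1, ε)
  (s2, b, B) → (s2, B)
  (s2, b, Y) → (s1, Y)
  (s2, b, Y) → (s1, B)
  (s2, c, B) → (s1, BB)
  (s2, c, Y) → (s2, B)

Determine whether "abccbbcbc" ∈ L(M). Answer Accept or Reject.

No computation consumes all input and empties the stack.

Reject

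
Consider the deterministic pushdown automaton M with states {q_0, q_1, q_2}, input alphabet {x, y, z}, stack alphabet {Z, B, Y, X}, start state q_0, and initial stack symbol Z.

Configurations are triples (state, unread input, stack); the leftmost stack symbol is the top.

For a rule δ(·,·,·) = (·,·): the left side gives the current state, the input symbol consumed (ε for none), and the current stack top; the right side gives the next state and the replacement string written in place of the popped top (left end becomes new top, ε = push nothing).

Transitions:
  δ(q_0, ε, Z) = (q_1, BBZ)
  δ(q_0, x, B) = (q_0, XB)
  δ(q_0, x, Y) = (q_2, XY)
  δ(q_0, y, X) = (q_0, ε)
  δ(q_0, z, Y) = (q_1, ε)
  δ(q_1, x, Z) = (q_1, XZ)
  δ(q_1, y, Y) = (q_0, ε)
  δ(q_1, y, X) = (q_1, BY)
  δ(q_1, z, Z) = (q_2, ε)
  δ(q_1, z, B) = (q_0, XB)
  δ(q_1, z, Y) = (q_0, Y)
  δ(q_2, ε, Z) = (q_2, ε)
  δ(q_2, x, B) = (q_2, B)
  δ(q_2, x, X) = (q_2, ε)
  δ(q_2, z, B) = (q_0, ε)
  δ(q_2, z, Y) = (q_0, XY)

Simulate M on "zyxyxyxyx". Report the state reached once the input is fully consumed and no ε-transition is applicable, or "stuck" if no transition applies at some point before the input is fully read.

(q_0, zyxyxyxyx, Z)
  ε-move, top Z: go to q_1, push BBZ → (q_1, zyxyxyxyx, BBZ)
  read z, top B: go to q_0, push XB → (q_0, yxyxyxyx, XBBZ)
  read y, top X: go to q_0, push ε → (q_0, xyxyxyx, BBZ)
  read x, top B: go to q_0, push XB → (q_0, yxyxyx, XBBZ)
  read y, top X: go to q_0, push ε → (q_0, xyxyx, BBZ)
  read x, top B: go to q_0, push XB → (q_0, yxyx, XBBZ)
  read y, top X: go to q_0, push ε → (q_0, xyx, BBZ)
  read x, top B: go to q_0, push XB → (q_0, yx, XBBZ)
  read y, top X: go to q_0, push ε → (q_0, x, BBZ)
  read x, top B: go to q_0, push XB → (q_0, ε, XBBZ)
All input consumed; M is in state q_0.

q_0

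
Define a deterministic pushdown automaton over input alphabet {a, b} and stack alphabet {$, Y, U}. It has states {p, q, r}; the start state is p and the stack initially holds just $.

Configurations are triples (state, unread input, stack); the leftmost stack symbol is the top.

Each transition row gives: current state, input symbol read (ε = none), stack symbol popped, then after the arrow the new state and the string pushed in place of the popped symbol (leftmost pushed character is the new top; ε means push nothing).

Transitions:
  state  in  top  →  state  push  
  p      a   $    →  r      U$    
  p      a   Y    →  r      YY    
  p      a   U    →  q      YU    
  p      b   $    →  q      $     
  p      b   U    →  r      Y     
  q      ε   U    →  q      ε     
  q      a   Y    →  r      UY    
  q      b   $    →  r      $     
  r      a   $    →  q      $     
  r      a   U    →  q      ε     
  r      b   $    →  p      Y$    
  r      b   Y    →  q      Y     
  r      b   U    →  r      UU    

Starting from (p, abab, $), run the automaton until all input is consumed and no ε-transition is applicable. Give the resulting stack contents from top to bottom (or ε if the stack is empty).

$

(p, abab, $)
  read a, top $: go to r, push U$ → (r, bab, U$)
  read b, top U: go to r, push UU → (r, ab, UU$)
  read a, top U: go to q, push ε → (q, b, U$)
  ε-move, top U: go to q, push ε → (q, b, $)
  read b, top $: go to r, push $ → (r, ε, $)
All input consumed in state r with stack $.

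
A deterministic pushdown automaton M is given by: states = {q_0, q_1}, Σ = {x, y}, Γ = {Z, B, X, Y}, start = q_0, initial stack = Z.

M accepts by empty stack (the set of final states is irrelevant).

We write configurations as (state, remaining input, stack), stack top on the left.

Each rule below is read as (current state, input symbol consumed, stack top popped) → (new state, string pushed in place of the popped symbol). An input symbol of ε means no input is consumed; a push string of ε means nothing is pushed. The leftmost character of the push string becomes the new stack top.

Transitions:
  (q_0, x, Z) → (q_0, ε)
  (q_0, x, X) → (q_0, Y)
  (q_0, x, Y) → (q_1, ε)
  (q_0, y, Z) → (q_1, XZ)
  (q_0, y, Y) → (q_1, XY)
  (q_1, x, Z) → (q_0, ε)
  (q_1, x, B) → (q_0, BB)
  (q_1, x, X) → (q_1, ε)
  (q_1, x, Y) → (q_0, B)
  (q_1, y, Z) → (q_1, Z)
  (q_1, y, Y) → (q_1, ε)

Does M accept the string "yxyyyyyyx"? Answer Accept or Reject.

Accept

(q_0, yxyyyyyyx, Z)
  read y, top Z: go to q_1, push XZ → (q_1, xyyyyyyx, XZ)
  read x, top X: go to q_1, push ε → (q_1, yyyyyyx, Z)
  read y, top Z: go to q_1, push Z → (q_1, yyyyyx, Z)
  read y, top Z: go to q_1, push Z → (q_1, yyyyx, Z)
  read y, top Z: go to q_1, push Z → (q_1, yyyx, Z)
  read y, top Z: go to q_1, push Z → (q_1, yyx, Z)
  read y, top Z: go to q_1, push Z → (q_1, yx, Z)
  read y, top Z: go to q_1, push Z → (q_1, x, Z)
  read x, top Z: go to q_0, push ε → (q_0, ε, ε)
All input consumed and the stack is empty.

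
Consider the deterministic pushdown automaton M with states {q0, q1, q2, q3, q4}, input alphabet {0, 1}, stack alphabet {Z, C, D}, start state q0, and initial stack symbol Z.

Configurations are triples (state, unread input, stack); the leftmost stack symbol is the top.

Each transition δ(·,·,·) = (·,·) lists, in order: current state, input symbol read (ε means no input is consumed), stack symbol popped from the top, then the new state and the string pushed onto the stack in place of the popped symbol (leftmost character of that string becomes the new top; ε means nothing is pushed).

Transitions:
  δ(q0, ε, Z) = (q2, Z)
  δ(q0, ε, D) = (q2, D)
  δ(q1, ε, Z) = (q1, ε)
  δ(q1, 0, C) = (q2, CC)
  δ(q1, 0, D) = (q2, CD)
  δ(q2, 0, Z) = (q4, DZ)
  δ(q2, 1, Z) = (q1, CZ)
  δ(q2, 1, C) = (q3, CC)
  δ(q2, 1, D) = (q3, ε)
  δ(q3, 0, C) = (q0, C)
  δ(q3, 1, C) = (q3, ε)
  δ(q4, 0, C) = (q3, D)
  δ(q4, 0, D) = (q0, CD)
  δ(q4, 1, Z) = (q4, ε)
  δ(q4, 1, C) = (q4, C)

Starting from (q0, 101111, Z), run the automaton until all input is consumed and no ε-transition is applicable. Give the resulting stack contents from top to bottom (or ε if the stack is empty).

Z

(q0, 101111, Z) ⊢ (q2, 101111, Z) ⊢ (q1, 01111, CZ) ⊢ (q2, 1111, CCZ) ⊢ (q3, 111, CCCZ) ⊢ (q3, 11, CCZ) ⊢ (q3, 1, CZ) ⊢ (q3, ε, Z)
All input consumed in state q3 with stack Z.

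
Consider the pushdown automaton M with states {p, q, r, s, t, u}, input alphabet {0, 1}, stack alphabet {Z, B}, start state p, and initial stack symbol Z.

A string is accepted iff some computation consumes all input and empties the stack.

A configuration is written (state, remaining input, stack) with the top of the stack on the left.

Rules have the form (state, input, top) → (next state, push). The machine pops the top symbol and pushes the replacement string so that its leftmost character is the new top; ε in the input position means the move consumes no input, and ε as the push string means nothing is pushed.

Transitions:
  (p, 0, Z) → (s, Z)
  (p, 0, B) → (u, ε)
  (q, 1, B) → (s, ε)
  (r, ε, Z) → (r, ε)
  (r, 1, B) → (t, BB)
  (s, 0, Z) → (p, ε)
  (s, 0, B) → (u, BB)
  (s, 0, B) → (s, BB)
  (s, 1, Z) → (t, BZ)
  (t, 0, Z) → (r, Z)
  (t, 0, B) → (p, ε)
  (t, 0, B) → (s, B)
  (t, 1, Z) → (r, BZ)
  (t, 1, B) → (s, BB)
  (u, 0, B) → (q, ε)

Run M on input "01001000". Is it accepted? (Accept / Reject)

Accept

One accepting computation: (p, 01001000, Z) ⊢ (s, 1001000, Z) ⊢ (t, 001000, BZ) ⊢ (p, 01000, Z) ⊢ (s, 1000, Z) ⊢ (t, 000, BZ) ⊢ (p, 00, Z) ⊢ (s, 0, Z) ⊢ (p, ε, ε)
All input consumed and the stack is empty.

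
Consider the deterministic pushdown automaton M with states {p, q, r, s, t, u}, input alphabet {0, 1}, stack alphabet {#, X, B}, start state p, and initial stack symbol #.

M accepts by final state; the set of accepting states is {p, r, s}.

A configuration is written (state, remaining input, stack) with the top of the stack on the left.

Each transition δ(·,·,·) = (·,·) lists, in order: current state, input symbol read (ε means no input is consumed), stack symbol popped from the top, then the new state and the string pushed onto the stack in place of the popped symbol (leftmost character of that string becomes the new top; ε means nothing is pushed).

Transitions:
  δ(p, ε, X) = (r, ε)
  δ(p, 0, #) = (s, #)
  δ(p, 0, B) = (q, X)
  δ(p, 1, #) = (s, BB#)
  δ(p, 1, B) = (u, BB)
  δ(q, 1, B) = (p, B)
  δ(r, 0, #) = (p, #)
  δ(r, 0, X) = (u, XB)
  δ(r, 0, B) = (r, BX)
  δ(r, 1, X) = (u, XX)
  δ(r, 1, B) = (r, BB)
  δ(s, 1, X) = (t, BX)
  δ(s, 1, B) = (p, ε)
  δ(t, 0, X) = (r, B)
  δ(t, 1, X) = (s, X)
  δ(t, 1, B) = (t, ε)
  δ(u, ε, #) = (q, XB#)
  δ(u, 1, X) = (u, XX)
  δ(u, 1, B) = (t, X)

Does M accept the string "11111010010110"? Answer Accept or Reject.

Reject

(p, 11111010010110, #)
  read 1, top #: go to s, push BB# → (s, 1111010010110, BB#)
  read 1, top B: go to p, push ε → (p, 111010010110, B#)
  read 1, top B: go to u, push BB → (u, 11010010110, BB#)
  read 1, top B: go to t, push X → (t, 1010010110, XB#)
  read 1, top X: go to s, push X → (s, 010010110, XB#)
No transition applies at (s, 010010110, XB#); input not fully consumed.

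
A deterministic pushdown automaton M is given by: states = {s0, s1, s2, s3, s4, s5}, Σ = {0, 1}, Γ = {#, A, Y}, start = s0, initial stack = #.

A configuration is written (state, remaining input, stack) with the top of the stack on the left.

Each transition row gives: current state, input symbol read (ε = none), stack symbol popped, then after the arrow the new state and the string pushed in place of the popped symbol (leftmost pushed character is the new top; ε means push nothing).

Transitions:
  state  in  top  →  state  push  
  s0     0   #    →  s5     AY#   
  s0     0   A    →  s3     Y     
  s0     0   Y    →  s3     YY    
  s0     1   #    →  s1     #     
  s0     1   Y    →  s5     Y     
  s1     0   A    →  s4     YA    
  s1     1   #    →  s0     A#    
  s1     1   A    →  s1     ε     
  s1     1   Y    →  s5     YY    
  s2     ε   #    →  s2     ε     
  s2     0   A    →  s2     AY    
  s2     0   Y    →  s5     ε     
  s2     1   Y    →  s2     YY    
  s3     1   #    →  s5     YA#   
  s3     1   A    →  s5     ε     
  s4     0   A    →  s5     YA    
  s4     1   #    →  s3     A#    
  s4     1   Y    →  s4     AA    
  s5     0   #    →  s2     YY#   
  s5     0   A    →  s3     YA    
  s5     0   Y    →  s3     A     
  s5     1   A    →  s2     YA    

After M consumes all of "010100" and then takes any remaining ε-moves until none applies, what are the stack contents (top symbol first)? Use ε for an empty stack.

(s0, 010100, #)
  read 0, top #: go to s5, push AY# → (s5, 10100, AY#)
  read 1, top A: go to s2, push YA → (s2, 0100, YAY#)
  read 0, top Y: go to s5, push ε → (s5, 100, AY#)
  read 1, top A: go to s2, push YA → (s2, 00, YAY#)
  read 0, top Y: go to s5, push ε → (s5, 0, AY#)
  read 0, top A: go to s3, push YA → (s3, ε, YAY#)
All input consumed in state s3 with stack YAY#.

YAY#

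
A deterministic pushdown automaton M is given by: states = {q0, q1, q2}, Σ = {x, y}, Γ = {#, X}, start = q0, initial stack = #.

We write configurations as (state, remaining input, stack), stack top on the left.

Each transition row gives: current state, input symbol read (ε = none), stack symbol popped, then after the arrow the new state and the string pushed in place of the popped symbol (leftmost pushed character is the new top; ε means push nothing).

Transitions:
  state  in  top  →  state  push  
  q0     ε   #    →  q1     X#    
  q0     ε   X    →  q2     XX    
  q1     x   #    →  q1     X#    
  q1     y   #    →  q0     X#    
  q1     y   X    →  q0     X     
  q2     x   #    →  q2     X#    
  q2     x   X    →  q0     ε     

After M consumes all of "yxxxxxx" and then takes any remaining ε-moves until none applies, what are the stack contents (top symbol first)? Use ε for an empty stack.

XX#

(q0, yxxxxxx, #) ⊢ (q1, yxxxxxx, X#) ⊢ (q0, xxxxxx, X#) ⊢ (q2, xxxxxx, XX#) ⊢ (q0, xxxxx, X#) ⊢ (q2, xxxxx, XX#) ⊢ (q0, xxxx, X#) ⊢ (q2, xxxx, XX#) ⊢ (q0, xxx, X#) ⊢ (q2, xxx, XX#) ⊢ (q0, xx, X#) ⊢ (q2, xx, XX#) ⊢ (q0, x, X#) ⊢ (q2, x, XX#) ⊢ (q0, ε, X#) ⊢ (q2, ε, XX#)
All input consumed in state q2 with stack XX#.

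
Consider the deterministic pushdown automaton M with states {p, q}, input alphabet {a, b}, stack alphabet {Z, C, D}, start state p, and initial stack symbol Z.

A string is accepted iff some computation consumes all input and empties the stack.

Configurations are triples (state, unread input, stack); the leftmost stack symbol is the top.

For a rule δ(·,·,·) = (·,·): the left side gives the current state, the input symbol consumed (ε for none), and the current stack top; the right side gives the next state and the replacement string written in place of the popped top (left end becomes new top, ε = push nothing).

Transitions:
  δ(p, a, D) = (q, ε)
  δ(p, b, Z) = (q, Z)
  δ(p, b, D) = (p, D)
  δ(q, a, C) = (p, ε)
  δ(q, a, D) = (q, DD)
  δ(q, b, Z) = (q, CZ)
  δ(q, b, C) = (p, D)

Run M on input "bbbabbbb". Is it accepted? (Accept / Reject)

(p, bbbabbbb, Z) ⊢ (q, bbabbbb, Z) ⊢ (q, babbbb, CZ) ⊢ (p, abbbb, DZ) ⊢ (q, bbbb, Z) ⊢ (q, bbb, CZ) ⊢ (p, bb, DZ) ⊢ (p, b, DZ) ⊢ (p, ε, DZ)
All input consumed; stack is DZ, not empty, and no further ε-move applies.

Reject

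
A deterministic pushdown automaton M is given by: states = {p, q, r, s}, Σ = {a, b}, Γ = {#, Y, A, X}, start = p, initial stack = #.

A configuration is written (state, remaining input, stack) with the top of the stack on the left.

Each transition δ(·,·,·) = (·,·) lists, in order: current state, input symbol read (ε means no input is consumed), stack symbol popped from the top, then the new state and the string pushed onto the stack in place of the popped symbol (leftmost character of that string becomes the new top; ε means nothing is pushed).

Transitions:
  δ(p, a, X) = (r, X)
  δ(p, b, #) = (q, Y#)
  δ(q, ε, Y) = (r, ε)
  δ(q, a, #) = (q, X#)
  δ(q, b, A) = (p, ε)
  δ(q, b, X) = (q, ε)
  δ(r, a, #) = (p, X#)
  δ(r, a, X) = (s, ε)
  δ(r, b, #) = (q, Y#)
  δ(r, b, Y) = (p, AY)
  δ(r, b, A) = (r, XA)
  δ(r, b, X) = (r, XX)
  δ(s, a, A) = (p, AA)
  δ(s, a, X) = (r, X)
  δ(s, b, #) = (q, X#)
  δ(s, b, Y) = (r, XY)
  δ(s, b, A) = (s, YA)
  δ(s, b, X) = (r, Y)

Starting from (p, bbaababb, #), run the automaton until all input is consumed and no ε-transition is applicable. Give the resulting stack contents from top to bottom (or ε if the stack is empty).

(p, bbaababb, #) ⊢ (q, baababb, Y#) ⊢ (r, baababb, #) ⊢ (q, aababb, Y#) ⊢ (r, aababb, #) ⊢ (p, ababb, X#) ⊢ (r, babb, X#) ⊢ (r, abb, XX#) ⊢ (s, bb, X#) ⊢ (r, b, Y#) ⊢ (p, ε, AY#)
All input consumed in state p with stack AY#.

AY#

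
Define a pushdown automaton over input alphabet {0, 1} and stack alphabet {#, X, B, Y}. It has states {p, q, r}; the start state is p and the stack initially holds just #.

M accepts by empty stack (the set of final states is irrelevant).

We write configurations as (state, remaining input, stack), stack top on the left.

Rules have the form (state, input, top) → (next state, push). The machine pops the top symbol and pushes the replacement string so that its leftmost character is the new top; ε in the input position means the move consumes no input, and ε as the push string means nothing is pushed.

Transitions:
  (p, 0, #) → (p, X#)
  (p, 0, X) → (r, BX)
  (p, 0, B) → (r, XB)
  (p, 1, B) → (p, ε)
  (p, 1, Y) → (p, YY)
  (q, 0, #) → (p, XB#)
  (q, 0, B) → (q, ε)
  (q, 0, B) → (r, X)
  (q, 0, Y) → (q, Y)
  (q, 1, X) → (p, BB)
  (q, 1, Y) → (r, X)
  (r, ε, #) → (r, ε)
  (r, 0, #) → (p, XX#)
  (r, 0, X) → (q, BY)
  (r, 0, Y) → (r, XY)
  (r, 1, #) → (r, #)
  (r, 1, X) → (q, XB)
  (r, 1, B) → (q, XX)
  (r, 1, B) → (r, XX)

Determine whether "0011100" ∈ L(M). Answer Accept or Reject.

Reject

No computation consumes all input and empties the stack.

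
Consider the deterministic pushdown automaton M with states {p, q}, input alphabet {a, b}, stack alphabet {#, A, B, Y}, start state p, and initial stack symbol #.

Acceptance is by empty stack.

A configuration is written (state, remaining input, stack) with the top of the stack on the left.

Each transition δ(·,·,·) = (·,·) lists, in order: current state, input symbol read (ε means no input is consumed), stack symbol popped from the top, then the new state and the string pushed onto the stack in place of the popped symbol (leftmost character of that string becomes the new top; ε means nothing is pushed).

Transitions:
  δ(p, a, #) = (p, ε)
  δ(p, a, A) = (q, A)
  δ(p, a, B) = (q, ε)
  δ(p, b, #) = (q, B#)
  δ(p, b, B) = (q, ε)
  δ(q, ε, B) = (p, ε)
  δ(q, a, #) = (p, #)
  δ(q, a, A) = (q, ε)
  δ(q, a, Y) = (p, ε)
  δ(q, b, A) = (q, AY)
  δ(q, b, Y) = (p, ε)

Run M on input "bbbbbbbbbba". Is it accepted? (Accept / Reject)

Accept

(p, bbbbbbbbbba, #)
  read b, top #: go to q, push B# → (q, bbbbbbbbba, B#)
  ε-move, top B: go to p, push ε → (p, bbbbbbbbba, #)
  read b, top #: go to q, push B# → (q, bbbbbbbba, B#)
  ε-move, top B: go to p, push ε → (p, bbbbbbbba, #)
  read b, top #: go to q, push B# → (q, bbbbbbba, B#)
  ε-move, top B: go to p, push ε → (p, bbbbbbba, #)
  read b, top #: go to q, push B# → (q, bbbbbba, B#)
  ε-move, top B: go to p, push ε → (p, bbbbbba, #)
  read b, top #: go to q, push B# → (q, bbbbba, B#)
  ε-move, top B: go to p, push ε → (p, bbbbba, #)
  read b, top #: go to q, push B# → (q, bbbba, B#)
  ε-move, top B: go to p, push ε → (p, bbbba, #)
  read b, top #: go to q, push B# → (q, bbba, B#)
  ε-move, top B: go to p, push ε → (p, bbba, #)
  read b, top #: go to q, push B# → (q, bba, B#)
  ε-move, top B: go to p, push ε → (p, bba, #)
  read b, top #: go to q, push B# → (q, ba, B#)
  ε-move, top B: go to p, push ε → (p, ba, #)
  read b, top #: go to q, push B# → (q, a, B#)
  ε-move, top B: go to p, push ε → (p, a, #)
  read a, top #: go to p, push ε → (p, ε, ε)
All input consumed and the stack is empty.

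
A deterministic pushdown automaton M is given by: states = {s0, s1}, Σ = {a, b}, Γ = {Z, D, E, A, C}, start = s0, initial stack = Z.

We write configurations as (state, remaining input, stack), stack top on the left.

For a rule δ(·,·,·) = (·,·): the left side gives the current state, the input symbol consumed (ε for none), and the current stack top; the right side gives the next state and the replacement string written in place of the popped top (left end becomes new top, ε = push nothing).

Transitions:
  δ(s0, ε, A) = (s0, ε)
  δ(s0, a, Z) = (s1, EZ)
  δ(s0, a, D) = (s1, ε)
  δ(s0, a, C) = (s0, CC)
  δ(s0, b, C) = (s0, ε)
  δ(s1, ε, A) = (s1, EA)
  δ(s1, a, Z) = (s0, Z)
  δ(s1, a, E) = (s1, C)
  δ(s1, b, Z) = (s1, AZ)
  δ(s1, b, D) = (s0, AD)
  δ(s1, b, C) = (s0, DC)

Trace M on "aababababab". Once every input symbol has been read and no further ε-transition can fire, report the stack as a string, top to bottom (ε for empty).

(s0, aababababab, Z)
  read a, top Z: go to s1, push EZ → (s1, ababababab, EZ)
  read a, top E: go to s1, push C → (s1, babababab, CZ)
  read b, top C: go to s0, push DC → (s0, abababab, DCZ)
  read a, top D: go to s1, push ε → (s1, bababab, CZ)
  read b, top C: go to s0, push DC → (s0, ababab, DCZ)
  read a, top D: go to s1, push ε → (s1, babab, CZ)
  read b, top C: go to s0, push DC → (s0, abab, DCZ)
  read a, top D: go to s1, push ε → (s1, bab, CZ)
  read b, top C: go to s0, push DC → (s0, ab, DCZ)
  read a, top D: go to s1, push ε → (s1, b, CZ)
  read b, top C: go to s0, push DC → (s0, ε, DCZ)
All input consumed in state s0 with stack DCZ.

DCZ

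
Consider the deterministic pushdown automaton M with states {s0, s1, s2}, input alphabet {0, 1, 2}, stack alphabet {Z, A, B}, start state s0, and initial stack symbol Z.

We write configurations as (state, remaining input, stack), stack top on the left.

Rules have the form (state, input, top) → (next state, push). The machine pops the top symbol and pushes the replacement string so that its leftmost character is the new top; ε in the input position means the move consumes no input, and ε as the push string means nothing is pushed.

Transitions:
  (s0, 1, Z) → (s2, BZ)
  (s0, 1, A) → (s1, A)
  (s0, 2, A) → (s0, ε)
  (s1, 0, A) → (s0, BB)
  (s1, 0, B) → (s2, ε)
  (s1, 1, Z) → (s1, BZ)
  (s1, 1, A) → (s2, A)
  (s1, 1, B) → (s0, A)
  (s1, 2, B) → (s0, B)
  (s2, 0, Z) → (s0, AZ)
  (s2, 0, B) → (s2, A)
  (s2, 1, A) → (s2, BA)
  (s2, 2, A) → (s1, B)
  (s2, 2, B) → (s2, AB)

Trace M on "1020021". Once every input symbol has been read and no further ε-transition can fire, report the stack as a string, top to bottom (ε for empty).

BZ

(s0, 1020021, Z) ⊢ (s2, 020021, BZ) ⊢ (s2, 20021, AZ) ⊢ (s1, 0021, BZ) ⊢ (s2, 021, Z) ⊢ (s0, 21, AZ) ⊢ (s0, 1, Z) ⊢ (s2, ε, BZ)
All input consumed in state s2 with stack BZ.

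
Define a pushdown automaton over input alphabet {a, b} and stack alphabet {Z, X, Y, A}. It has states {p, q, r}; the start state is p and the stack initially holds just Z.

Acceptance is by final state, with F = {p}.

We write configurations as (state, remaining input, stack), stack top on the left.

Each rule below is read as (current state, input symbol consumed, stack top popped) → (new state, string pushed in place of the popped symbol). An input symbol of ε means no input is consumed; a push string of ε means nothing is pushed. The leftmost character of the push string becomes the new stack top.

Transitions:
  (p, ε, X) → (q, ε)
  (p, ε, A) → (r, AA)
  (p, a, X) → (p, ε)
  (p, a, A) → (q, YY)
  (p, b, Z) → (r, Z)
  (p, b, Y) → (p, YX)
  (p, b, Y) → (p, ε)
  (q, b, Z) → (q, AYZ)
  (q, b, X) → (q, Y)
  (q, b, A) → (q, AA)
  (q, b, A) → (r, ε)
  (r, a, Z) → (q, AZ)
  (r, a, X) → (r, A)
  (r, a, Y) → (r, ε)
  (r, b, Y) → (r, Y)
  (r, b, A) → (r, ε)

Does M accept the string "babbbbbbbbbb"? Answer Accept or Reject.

No computation consumes all input and reaches a final state.

Reject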